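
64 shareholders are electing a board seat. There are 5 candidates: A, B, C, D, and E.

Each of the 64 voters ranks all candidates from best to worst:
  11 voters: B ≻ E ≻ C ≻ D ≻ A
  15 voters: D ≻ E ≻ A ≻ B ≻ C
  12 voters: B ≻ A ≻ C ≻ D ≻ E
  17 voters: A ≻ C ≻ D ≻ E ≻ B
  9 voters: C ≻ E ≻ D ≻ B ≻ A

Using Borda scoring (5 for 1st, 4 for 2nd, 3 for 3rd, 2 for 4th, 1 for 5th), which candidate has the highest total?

D

A: 11×1 + 15×3 + 12×4 + 17×5 + 9×1 = 198
B: 11×5 + 15×2 + 12×5 + 17×1 + 9×2 = 180
C: 11×3 + 15×1 + 12×3 + 17×4 + 9×5 = 197
D: 11×2 + 15×5 + 12×2 + 17×3 + 9×3 = 199
E: 11×4 + 15×4 + 12×1 + 17×2 + 9×4 = 186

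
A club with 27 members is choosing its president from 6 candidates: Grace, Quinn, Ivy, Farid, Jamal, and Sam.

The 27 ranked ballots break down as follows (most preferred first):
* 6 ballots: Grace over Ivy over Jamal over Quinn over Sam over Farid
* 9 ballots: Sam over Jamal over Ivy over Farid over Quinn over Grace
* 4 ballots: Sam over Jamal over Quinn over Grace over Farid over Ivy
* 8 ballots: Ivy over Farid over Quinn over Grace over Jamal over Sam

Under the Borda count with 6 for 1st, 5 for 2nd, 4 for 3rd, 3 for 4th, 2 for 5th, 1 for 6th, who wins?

Grace: 6×6 + 9×1 + 4×3 + 8×3 = 81
Quinn: 6×3 + 9×2 + 4×4 + 8×4 = 84
Ivy: 6×5 + 9×4 + 4×1 + 8×6 = 118
Farid: 6×1 + 9×3 + 4×2 + 8×5 = 81
Jamal: 6×4 + 9×5 + 4×5 + 8×2 = 105
Sam: 6×2 + 9×6 + 4×6 + 8×1 = 98

Ivy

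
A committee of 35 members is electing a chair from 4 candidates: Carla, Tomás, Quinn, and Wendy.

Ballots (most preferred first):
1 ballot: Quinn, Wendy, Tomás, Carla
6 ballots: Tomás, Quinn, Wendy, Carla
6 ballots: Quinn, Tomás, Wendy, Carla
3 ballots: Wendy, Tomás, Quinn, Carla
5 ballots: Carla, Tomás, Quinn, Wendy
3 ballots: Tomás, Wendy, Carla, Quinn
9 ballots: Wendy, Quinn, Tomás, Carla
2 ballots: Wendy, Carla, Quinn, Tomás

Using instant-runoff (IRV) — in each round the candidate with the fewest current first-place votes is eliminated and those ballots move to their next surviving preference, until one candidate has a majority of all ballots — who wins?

Round 1: Carla 5, Tomás 9, Quinn 7, Wendy 14. Carla eliminated.
Round 2: Tomás 14, Quinn 7, Wendy 14. Quinn eliminated.
Round 3: Tomás 20, Wendy 15. Tomás has a majority (≥18).

Tomás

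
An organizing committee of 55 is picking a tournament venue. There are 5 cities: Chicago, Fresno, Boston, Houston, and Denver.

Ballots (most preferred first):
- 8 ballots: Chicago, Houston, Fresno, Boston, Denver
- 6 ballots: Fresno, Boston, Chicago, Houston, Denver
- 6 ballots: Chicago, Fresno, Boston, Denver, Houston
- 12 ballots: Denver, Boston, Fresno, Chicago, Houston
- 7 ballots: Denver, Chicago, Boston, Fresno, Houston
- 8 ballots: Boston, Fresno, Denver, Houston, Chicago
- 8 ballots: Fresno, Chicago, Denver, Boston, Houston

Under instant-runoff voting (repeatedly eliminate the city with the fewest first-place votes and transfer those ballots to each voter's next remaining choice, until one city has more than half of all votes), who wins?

Round 1: Chicago 14, Fresno 14, Boston 8, Houston 0, Denver 19. Houston eliminated.
Round 2: Chicago 14, Fresno 14, Boston 8, Denver 19. Boston eliminated.
Round 3: Chicago 14, Fresno 22, Denver 19. Chicago eliminated.
Round 4: Fresno 36, Denver 19. Fresno has a majority (≥28).

Fresno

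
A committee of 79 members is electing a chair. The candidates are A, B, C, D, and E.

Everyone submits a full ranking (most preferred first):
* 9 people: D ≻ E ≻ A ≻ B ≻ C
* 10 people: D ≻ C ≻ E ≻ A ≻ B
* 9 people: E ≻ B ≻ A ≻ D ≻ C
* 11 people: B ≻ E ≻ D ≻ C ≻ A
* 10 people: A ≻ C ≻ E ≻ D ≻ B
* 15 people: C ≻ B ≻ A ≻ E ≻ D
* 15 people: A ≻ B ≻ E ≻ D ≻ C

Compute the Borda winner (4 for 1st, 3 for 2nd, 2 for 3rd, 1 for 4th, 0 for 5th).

A: 9×2 + 10×1 + 9×2 + 11×0 + 10×4 + 15×2 + 15×4 = 176
B: 9×1 + 10×0 + 9×3 + 11×4 + 10×0 + 15×3 + 15×3 = 170
C: 9×0 + 10×3 + 9×0 + 11×1 + 10×3 + 15×4 + 15×0 = 131
D: 9×4 + 10×4 + 9×1 + 11×2 + 10×1 + 15×0 + 15×1 = 132
E: 9×3 + 10×2 + 9×4 + 11×3 + 10×2 + 15×1 + 15×2 = 181

E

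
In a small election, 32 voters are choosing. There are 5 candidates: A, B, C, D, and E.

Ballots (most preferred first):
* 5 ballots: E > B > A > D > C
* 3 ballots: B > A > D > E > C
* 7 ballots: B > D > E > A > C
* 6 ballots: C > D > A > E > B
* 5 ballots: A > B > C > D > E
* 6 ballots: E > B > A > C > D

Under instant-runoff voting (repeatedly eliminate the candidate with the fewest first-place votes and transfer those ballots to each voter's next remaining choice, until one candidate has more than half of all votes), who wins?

Round 1: A 5, B 10, C 6, D 0, E 11. D eliminated.
Round 2: A 5, B 10, C 6, E 11. A eliminated.
Round 3: B 15, C 6, E 11. C eliminated.
Round 4: B 15, E 17. E has a majority (≥17).

E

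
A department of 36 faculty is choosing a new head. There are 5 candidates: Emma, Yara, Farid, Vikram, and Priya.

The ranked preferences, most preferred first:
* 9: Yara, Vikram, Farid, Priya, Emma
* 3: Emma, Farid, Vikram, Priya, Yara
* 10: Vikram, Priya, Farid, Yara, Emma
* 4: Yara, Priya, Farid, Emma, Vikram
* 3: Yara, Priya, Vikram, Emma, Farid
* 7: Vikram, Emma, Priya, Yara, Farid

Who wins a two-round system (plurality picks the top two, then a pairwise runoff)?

Round 1 first-place votes: Emma 3, Yara 16, Farid 0, Vikram 17, Priya 0. Vikram and Yara advance.
Runoff: Vikram is ranked above Yara on 20 ballots, Yara above Vikram on 16.

Vikram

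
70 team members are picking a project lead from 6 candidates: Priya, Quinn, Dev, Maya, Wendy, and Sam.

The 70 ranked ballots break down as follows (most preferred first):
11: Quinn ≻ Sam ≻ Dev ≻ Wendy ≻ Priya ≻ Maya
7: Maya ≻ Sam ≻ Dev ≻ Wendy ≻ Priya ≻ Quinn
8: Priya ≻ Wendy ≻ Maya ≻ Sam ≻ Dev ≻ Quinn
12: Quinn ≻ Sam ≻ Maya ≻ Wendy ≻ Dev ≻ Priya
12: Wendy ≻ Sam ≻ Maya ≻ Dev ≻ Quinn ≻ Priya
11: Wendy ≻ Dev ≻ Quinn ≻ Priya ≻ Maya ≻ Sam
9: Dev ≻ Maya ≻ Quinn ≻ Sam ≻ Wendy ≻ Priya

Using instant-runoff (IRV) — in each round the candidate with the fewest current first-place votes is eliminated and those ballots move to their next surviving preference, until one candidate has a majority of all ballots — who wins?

Wendy

Round 1: Priya 8, Quinn 23, Dev 9, Maya 7, Wendy 23, Sam 0. Sam eliminated.
Round 2: Priya 8, Quinn 23, Dev 9, Maya 7, Wendy 23. Maya eliminated.
Round 3: Priya 8, Quinn 23, Dev 16, Wendy 23. Priya eliminated.
Round 4: Quinn 23, Dev 16, Wendy 31. Dev eliminated.
Round 5: Quinn 32, Wendy 38. Wendy has a majority (≥36).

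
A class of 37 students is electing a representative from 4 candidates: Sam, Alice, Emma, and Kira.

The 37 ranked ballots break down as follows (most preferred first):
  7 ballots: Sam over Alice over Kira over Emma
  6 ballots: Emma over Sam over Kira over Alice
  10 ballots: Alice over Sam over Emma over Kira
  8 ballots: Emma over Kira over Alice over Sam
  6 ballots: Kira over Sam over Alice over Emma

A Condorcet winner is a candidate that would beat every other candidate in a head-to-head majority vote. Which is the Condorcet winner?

Sam

Sam vs Alice: 19–18
Sam vs Emma: 23–14
Sam vs Kira: 23–14
Sam beats every other candidate.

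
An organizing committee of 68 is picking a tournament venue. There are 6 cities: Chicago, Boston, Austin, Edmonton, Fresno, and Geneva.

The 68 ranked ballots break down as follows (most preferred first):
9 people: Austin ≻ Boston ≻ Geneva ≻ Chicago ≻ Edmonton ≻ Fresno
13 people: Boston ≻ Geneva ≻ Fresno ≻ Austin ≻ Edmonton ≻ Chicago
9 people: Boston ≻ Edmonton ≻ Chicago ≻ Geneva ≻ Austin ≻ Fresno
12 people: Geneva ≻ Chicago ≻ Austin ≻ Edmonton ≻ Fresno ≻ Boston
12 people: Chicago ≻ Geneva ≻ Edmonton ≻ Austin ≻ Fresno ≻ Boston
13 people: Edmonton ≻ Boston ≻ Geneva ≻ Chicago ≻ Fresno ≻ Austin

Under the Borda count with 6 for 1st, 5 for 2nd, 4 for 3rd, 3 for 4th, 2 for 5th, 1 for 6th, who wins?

Chicago: 9×3 + 13×1 + 9×4 + 12×5 + 12×6 + 13×3 = 247
Boston: 9×5 + 13×6 + 9×6 + 12×1 + 12×1 + 13×5 = 266
Austin: 9×6 + 13×3 + 9×2 + 12×4 + 12×3 + 13×1 = 208
Edmonton: 9×2 + 13×2 + 9×5 + 12×3 + 12×4 + 13×6 = 251
Fresno: 9×1 + 13×4 + 9×1 + 12×2 + 12×2 + 13×2 = 144
Geneva: 9×4 + 13×5 + 9×3 + 12×6 + 12×5 + 13×4 = 312

Geneva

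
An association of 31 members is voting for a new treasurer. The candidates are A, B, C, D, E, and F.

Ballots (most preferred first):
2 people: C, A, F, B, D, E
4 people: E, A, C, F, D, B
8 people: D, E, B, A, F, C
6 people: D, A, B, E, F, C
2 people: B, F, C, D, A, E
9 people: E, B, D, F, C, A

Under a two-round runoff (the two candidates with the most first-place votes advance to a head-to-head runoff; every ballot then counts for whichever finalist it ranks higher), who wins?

Round 1 first-place votes: A 0, B 2, C 2, D 14, E 13, F 0. D and E advance.
Runoff: D is ranked above E on 18 ballots, E above D on 13.

D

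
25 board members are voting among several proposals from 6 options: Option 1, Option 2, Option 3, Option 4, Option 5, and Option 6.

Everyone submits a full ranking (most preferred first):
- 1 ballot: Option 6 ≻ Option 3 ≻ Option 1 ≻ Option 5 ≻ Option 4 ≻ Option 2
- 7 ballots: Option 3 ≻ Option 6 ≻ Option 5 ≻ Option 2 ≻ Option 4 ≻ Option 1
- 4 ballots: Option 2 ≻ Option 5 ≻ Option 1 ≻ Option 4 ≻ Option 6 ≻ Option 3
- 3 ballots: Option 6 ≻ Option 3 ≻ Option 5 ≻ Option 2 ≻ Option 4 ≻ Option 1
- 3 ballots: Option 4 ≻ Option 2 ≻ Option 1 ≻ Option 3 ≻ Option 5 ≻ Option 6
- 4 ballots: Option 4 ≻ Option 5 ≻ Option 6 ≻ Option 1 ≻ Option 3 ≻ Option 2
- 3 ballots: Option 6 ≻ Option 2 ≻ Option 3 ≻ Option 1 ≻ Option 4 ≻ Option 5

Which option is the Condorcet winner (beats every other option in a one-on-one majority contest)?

Option 6 vs Option 1: 18–7
Option 6 vs Option 2: 18–7
Option 6 vs Option 3: 15–10
Option 6 vs Option 4: 14–11
Option 6 vs Option 5: 14–11
Option 6 beats every other option.

Option 6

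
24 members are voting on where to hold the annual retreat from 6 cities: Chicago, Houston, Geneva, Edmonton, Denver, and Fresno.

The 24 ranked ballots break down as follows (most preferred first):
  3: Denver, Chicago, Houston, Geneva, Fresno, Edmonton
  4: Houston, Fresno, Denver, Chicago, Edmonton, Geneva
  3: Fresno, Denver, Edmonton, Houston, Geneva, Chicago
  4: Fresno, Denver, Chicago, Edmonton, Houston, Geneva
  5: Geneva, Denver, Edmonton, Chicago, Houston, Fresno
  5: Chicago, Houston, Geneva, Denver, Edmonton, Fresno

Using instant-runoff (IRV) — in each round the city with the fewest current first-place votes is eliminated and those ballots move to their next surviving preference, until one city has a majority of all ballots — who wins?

Chicago

Round 1: Chicago 5, Houston 4, Geneva 5, Edmonton 0, Denver 3, Fresno 7. Edmonton eliminated.
Round 2: Chicago 5, Houston 4, Geneva 5, Denver 3, Fresno 7. Denver eliminated.
Round 3: Chicago 8, Houston 4, Geneva 5, Fresno 7. Houston eliminated.
Round 4: Chicago 8, Geneva 5, Fresno 11. Geneva eliminated.
Round 5: Chicago 13, Fresno 11. Chicago has a majority (≥13).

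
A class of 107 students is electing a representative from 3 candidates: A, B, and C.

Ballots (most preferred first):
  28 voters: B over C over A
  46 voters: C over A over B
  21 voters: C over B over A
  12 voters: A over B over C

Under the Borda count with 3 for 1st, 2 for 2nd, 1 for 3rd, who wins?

A: 28×1 + 46×2 + 21×1 + 12×3 = 177
B: 28×3 + 46×1 + 21×2 + 12×2 = 196
C: 28×2 + 46×3 + 21×3 + 12×1 = 269

C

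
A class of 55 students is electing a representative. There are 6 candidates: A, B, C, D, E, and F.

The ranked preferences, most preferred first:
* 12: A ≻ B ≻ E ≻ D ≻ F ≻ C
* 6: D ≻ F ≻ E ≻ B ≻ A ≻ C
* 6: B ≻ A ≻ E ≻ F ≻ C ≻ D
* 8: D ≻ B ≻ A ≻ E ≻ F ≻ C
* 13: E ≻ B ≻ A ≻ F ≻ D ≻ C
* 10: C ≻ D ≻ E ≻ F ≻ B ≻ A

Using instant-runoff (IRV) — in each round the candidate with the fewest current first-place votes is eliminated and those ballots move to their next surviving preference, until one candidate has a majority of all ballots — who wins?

Round 1: A 12, B 6, C 10, D 14, E 13, F 0. F eliminated.
Round 2: A 12, B 6, C 10, D 14, E 13. B eliminated.
Round 3: A 18, C 10, D 14, E 13. C eliminated.
Round 4: A 18, D 24, E 13. E eliminated.
Round 5: A 31, D 24. A has a majority (≥28).

A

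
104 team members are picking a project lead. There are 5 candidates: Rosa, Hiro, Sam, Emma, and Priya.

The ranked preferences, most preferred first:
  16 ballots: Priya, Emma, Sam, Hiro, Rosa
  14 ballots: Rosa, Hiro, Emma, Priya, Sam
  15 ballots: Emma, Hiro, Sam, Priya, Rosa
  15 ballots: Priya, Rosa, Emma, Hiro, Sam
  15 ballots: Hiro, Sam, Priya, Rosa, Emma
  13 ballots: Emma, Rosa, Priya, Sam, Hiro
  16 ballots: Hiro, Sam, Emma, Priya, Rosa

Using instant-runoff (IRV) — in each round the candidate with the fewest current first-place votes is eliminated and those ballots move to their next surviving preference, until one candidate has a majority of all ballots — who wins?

Hiro

Round 1: Rosa 14, Hiro 31, Sam 0, Emma 28, Priya 31. Sam eliminated.
Round 2: Rosa 14, Hiro 31, Emma 28, Priya 31. Rosa eliminated.
Round 3: Hiro 45, Emma 28, Priya 31. Emma eliminated.
Round 4: Hiro 60, Priya 44. Hiro has a majority (≥53).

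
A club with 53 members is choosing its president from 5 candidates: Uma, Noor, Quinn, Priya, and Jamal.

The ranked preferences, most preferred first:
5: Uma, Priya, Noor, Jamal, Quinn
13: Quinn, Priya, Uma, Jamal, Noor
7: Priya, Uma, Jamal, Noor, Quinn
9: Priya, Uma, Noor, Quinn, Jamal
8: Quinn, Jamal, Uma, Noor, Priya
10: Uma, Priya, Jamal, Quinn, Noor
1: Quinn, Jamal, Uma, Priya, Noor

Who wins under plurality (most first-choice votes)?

Quinn

First-place votes: Uma 15, Noor 0, Quinn 22, Priya 16, Jamal 0.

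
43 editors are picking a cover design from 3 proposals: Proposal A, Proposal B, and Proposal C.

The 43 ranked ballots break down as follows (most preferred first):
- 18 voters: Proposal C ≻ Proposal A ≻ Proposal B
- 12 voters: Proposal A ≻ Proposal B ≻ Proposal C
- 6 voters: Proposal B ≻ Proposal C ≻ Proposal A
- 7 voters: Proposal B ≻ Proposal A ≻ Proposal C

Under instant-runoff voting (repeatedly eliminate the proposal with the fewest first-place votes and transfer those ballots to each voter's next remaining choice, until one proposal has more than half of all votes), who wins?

Proposal B

Round 1: Proposal A 12, Proposal B 13, Proposal C 18. Proposal A eliminated.
Round 2: Proposal B 25, Proposal C 18. Proposal B has a majority (≥22).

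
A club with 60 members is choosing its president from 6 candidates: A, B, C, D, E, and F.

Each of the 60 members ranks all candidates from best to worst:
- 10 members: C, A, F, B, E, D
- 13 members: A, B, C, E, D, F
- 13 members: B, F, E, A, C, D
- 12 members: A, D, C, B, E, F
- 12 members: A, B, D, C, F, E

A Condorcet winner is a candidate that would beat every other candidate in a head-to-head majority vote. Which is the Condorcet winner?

A vs B: 47–13
A vs C: 50–10
A vs D: 60–0
A vs E: 47–13
A vs F: 47–13
A beats every other candidate.

A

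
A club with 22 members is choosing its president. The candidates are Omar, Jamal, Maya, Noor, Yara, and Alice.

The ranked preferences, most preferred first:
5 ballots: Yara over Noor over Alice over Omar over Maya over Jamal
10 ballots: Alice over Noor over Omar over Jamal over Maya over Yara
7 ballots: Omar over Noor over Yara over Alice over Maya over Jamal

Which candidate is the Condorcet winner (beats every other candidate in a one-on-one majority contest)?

Noor vs Omar: 15–7
Noor vs Jamal: 22–0
Noor vs Maya: 22–0
Noor vs Yara: 17–5
Noor vs Alice: 12–10
Noor beats every other candidate.

Noor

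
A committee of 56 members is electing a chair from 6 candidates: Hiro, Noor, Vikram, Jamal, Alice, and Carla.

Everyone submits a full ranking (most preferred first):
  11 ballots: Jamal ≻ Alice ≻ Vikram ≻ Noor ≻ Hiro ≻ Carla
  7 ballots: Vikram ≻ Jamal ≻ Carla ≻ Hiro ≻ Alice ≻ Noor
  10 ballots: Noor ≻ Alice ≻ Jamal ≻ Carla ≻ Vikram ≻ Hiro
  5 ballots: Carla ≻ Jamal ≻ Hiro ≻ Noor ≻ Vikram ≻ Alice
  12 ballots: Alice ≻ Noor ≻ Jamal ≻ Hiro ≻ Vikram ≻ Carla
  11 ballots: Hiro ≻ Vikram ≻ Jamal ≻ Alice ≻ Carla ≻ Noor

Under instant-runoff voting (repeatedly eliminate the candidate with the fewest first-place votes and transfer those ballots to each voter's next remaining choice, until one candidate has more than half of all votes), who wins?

Jamal

Round 1: Hiro 11, Noor 10, Vikram 7, Jamal 11, Alice 12, Carla 5. Carla eliminated.
Round 2: Hiro 11, Noor 10, Vikram 7, Jamal 16, Alice 12. Vikram eliminated.
Round 3: Hiro 11, Noor 10, Jamal 23, Alice 12. Noor eliminated.
Round 4: Hiro 11, Jamal 23, Alice 22. Hiro eliminated.
Round 5: Jamal 34, Alice 22. Jamal has a majority (≥29).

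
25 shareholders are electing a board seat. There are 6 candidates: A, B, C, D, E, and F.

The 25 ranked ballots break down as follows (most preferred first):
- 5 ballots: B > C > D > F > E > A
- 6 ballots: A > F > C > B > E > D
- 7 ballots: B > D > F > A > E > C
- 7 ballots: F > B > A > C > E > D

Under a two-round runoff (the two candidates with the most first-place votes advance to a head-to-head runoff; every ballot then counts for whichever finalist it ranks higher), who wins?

Round 1 first-place votes: A 6, B 12, C 0, D 0, E 0, F 7. B and F advance.
Runoff: B is ranked above F on 12 ballots, F above B on 13.

F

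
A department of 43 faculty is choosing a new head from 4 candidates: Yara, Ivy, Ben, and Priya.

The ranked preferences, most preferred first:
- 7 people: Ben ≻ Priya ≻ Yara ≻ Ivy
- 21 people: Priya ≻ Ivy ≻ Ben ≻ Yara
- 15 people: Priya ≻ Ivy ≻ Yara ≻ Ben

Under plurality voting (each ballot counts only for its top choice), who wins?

First-place votes: Yara 0, Ivy 0, Ben 7, Priya 36.

Priya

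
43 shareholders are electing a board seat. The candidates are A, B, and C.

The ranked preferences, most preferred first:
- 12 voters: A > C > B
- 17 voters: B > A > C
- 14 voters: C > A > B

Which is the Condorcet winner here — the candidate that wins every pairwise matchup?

A vs B: 26–17
A vs C: 29–14
A beats every other candidate.

A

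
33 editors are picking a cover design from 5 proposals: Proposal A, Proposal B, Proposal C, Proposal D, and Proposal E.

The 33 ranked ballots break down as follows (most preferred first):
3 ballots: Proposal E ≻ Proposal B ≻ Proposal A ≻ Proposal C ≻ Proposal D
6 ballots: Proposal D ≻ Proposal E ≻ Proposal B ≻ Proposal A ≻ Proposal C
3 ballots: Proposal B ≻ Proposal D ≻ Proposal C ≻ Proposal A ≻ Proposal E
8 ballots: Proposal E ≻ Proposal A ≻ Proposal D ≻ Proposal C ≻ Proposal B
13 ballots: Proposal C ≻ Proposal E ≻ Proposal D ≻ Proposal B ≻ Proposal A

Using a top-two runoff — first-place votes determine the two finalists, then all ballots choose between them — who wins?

Round 1 first-place votes: Proposal A 0, Proposal B 3, Proposal C 13, Proposal D 6, Proposal E 11. Proposal C and Proposal E advance.
Runoff: Proposal C is ranked above Proposal E on 16 ballots, Proposal E above Proposal C on 17.

Proposal E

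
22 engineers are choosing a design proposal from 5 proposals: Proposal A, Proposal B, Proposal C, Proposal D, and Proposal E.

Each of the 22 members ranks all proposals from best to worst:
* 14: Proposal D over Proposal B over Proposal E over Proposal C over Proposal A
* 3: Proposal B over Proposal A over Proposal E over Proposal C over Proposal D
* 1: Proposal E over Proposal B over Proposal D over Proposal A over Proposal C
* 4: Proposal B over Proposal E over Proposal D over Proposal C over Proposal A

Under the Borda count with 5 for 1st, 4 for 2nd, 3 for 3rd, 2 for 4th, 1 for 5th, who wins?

Proposal A: 14×1 + 3×4 + 1×2 + 4×1 = 32
Proposal B: 14×4 + 3×5 + 1×4 + 4×5 = 95
Proposal C: 14×2 + 3×2 + 1×1 + 4×2 = 43
Proposal D: 14×5 + 3×1 + 1×3 + 4×3 = 88
Proposal E: 14×3 + 3×3 + 1×5 + 4×4 = 72

Proposal B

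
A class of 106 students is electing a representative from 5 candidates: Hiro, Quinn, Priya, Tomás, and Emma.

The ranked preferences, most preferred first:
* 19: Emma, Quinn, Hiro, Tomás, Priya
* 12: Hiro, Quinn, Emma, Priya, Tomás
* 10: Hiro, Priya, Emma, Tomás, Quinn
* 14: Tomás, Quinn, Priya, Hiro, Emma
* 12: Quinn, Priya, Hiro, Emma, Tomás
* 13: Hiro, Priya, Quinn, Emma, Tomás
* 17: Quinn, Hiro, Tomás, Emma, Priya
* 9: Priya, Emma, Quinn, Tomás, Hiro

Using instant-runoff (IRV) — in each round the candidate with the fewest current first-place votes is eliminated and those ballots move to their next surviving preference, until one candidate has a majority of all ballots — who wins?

Quinn

Round 1: Hiro 35, Quinn 29, Priya 9, Tomás 14, Emma 19. Priya eliminated.
Round 2: Hiro 35, Quinn 29, Tomás 14, Emma 28. Tomás eliminated.
Round 3: Hiro 35, Quinn 43, Emma 28. Emma eliminated.
Round 4: Hiro 35, Quinn 71. Quinn has a majority (≥54).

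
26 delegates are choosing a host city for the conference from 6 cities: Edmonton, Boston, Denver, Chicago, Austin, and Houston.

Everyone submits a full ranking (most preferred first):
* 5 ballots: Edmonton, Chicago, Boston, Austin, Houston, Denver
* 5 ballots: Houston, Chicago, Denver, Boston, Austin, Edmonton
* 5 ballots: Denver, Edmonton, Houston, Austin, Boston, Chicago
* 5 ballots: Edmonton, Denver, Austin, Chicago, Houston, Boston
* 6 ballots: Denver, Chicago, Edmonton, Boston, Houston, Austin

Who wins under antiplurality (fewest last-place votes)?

Last-place votes: Edmonton 5, Boston 5, Denver 5, Chicago 5, Austin 6, Houston 0.

Houston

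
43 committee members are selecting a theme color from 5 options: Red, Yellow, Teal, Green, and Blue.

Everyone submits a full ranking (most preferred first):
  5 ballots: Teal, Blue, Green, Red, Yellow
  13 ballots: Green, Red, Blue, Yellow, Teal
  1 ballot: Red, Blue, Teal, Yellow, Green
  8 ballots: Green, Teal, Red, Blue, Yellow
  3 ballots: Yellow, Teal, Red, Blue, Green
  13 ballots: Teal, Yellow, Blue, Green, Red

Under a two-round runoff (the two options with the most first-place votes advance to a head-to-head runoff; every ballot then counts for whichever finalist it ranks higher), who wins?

Round 1 first-place votes: Red 1, Yellow 3, Teal 18, Green 21, Blue 0. Green and Teal advance.
Runoff: Green is ranked above Teal on 21 ballots, Teal above Green on 22.

Teal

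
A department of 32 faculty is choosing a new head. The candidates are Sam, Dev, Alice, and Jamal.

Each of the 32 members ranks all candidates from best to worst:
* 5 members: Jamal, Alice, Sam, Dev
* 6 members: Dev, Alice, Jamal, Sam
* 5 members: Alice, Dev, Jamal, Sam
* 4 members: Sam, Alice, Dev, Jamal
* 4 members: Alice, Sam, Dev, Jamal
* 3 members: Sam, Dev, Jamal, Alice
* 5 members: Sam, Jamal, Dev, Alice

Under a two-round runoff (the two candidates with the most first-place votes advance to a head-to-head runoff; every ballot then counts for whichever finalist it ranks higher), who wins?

Alice

Round 1 first-place votes: Sam 12, Dev 6, Alice 9, Jamal 5. Sam and Alice advance.
Runoff: Sam is ranked above Alice on 12 ballots, Alice above Sam on 20.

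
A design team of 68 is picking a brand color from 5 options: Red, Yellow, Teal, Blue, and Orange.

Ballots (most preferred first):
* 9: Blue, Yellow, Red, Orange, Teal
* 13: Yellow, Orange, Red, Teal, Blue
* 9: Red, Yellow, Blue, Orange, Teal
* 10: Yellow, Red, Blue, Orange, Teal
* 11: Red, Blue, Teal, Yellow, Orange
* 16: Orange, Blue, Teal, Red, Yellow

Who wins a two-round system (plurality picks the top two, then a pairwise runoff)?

Round 1 first-place votes: Red 20, Yellow 23, Teal 0, Blue 9, Orange 16. Yellow and Red advance.
Runoff: Yellow is ranked above Red on 32 ballots, Red above Yellow on 36.

Red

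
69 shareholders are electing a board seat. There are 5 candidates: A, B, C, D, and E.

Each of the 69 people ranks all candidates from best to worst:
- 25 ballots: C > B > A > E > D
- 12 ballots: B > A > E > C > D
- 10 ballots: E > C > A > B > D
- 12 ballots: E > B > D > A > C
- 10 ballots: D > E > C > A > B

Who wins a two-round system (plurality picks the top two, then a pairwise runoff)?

Round 1 first-place votes: A 0, B 12, C 25, D 10, E 22. C and E advance.
Runoff: C is ranked above E on 25 ballots, E above C on 44.

E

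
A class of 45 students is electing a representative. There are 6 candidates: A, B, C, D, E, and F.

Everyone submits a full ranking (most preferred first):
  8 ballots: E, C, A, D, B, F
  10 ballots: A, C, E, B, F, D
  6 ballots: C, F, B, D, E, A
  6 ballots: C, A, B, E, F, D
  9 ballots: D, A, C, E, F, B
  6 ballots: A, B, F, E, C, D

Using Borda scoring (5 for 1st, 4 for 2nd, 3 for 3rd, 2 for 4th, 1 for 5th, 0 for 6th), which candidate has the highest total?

A: 8×3 + 10×5 + 6×0 + 6×4 + 9×4 + 6×5 = 164
B: 8×1 + 10×2 + 6×3 + 6×3 + 9×0 + 6×4 = 88
C: 8×4 + 10×4 + 6×5 + 6×5 + 9×3 + 6×1 = 165
D: 8×2 + 10×0 + 6×2 + 6×0 + 9×5 + 6×0 = 73
E: 8×5 + 10×3 + 6×1 + 6×2 + 9×2 + 6×2 = 118
F: 8×0 + 10×1 + 6×4 + 6×1 + 9×1 + 6×3 = 67

C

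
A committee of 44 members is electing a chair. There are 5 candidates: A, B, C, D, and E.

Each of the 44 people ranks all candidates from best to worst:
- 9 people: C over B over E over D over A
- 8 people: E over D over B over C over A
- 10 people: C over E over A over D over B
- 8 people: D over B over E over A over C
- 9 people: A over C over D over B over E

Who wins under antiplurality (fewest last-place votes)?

Last-place votes: A 17, B 10, C 8, D 0, E 9.

D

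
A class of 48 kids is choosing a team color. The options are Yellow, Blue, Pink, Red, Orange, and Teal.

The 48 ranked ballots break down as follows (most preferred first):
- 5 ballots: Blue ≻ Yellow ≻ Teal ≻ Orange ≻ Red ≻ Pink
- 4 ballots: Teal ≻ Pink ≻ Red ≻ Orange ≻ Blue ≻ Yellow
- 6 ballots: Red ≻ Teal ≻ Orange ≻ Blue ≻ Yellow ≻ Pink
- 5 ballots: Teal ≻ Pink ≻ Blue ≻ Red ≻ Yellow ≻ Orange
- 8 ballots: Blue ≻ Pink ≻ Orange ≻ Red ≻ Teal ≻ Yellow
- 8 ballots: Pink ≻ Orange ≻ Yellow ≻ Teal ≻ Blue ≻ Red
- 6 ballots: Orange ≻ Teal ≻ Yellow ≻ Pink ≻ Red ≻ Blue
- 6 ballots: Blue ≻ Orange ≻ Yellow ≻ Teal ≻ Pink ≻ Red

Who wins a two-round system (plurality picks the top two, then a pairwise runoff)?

Teal

Round 1 first-place votes: Yellow 0, Blue 19, Pink 8, Red 6, Orange 6, Teal 9. Blue and Teal advance.
Runoff: Blue is ranked above Teal on 19 ballots, Teal above Blue on 29.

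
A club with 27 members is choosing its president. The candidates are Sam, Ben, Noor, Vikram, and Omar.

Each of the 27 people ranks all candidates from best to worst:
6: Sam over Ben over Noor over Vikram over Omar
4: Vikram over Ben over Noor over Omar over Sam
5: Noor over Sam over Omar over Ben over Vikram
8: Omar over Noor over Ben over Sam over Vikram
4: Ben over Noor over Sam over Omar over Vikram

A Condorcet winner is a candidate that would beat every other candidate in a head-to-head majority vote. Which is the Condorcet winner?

Ben vs Sam: 16–11
Ben vs Noor: 14–13
Ben vs Vikram: 23–4
Ben vs Omar: 14–13
Ben beats every other candidate.

Ben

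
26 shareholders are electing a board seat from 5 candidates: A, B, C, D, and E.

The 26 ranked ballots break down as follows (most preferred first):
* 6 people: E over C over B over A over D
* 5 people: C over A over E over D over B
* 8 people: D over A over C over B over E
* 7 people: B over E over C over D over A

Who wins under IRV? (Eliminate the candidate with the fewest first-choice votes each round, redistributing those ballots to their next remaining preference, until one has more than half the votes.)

Round 1: A 0, B 7, C 5, D 8, E 6. A eliminated.
Round 2: B 7, C 5, D 8, E 6. C eliminated.
Round 3: B 7, D 8, E 11. B eliminated.
Round 4: D 8, E 18. E has a majority (≥14).

E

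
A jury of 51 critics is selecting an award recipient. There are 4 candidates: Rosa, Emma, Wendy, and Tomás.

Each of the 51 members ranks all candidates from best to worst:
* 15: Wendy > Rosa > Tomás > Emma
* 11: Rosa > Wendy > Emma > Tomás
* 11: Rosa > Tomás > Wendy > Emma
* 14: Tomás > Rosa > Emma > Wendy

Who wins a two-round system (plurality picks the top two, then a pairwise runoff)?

Rosa

Round 1 first-place votes: Rosa 22, Emma 0, Wendy 15, Tomás 14. Rosa and Wendy advance.
Runoff: Rosa is ranked above Wendy on 36 ballots, Wendy above Rosa on 15.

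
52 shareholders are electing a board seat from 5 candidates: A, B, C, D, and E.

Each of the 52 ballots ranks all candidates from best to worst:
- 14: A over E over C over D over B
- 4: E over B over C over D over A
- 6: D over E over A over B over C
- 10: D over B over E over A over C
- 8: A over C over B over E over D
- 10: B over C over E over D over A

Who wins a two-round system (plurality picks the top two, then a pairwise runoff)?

Round 1 first-place votes: A 22, B 10, C 0, D 16, E 4. A and D advance.
Runoff: A is ranked above D on 22 ballots, D above A on 30.

D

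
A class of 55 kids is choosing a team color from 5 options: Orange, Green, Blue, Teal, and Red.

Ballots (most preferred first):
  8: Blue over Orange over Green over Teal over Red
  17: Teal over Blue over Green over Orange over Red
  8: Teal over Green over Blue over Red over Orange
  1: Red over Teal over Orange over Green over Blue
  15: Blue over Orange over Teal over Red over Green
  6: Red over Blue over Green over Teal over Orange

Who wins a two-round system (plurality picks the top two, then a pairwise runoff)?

Round 1 first-place votes: Orange 0, Green 0, Blue 23, Teal 25, Red 7. Teal and Blue advance.
Runoff: Teal is ranked above Blue on 26 ballots, Blue above Teal on 29.

Blue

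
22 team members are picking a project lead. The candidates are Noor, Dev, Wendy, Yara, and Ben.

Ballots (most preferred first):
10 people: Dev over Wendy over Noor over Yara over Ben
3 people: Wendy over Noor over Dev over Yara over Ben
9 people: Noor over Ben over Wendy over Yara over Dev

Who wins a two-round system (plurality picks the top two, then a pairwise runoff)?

Noor

Round 1 first-place votes: Noor 9, Dev 10, Wendy 3, Yara 0, Ben 0. Dev and Noor advance.
Runoff: Dev is ranked above Noor on 10 ballots, Noor above Dev on 12.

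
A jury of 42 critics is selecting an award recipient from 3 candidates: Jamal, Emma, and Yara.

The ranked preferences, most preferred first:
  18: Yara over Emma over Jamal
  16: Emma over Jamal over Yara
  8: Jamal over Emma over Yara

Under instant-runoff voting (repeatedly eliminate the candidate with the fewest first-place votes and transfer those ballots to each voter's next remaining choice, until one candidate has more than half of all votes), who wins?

Emma

Round 1: Jamal 8, Emma 16, Yara 18. Jamal eliminated.
Round 2: Emma 24, Yara 18. Emma has a majority (≥22).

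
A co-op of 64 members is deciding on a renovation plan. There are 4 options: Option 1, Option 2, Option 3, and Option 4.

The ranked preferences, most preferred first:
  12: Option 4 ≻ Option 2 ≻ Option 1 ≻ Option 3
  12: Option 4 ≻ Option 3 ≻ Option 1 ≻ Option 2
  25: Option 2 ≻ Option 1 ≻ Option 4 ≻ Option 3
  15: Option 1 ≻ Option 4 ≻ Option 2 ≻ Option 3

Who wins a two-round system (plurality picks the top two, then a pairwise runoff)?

Round 1 first-place votes: Option 1 15, Option 2 25, Option 3 0, Option 4 24. Option 2 and Option 4 advance.
Runoff: Option 2 is ranked above Option 4 on 25 ballots, Option 4 above Option 2 on 39.

Option 4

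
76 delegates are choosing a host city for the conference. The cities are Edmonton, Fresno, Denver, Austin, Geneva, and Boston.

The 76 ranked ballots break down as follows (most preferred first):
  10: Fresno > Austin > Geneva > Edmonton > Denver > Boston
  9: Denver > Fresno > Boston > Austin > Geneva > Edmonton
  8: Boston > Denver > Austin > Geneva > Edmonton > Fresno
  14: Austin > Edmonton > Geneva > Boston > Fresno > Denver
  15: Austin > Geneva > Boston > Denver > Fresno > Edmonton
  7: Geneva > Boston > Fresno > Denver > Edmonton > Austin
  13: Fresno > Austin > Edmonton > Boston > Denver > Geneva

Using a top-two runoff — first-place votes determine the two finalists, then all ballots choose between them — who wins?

Fresno

Round 1 first-place votes: Edmonton 0, Fresno 23, Denver 9, Austin 29, Geneva 7, Boston 8. Austin and Fresno advance.
Runoff: Austin is ranked above Fresno on 37 ballots, Fresno above Austin on 39.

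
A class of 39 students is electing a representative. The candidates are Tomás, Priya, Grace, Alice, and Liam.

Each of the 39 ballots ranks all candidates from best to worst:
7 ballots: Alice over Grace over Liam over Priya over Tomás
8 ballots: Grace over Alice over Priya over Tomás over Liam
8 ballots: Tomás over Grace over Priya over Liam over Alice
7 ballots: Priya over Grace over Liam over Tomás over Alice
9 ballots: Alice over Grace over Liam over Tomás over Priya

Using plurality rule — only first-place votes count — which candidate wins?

First-place votes: Tomás 8, Priya 7, Grace 8, Alice 16, Liam 0.

Alice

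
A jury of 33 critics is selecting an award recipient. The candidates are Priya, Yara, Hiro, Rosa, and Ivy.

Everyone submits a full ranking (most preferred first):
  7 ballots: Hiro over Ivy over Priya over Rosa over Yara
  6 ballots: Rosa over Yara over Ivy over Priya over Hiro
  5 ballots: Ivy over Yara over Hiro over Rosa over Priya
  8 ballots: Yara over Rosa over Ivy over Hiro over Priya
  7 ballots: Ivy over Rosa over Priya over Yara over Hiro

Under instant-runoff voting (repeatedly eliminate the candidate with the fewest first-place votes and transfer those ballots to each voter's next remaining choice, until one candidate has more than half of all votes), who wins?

Round 1: Priya 0, Yara 8, Hiro 7, Rosa 6, Ivy 12. Priya eliminated.
Round 2: Yara 8, Hiro 7, Rosa 6, Ivy 12. Rosa eliminated.
Round 3: Yara 14, Hiro 7, Ivy 12. Hiro eliminated.
Round 4: Yara 14, Ivy 19. Ivy has a majority (≥17).

Ivy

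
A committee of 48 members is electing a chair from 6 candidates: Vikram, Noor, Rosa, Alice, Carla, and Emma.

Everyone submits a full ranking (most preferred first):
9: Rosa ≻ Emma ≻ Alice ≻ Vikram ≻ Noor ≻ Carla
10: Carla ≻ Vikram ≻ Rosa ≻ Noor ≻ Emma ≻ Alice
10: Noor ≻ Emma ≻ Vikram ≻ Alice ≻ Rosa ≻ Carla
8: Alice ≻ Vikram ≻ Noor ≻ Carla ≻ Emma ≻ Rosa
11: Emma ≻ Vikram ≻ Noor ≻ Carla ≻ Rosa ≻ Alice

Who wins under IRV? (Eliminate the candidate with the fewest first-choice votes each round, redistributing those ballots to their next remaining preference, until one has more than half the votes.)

Noor

Round 1: Vikram 0, Noor 10, Rosa 9, Alice 8, Carla 10, Emma 11. Vikram eliminated.
Round 2: Noor 10, Rosa 9, Alice 8, Carla 10, Emma 11. Alice eliminated.
Round 3: Noor 18, Rosa 9, Carla 10, Emma 11. Rosa eliminated.
Round 4: Noor 18, Carla 10, Emma 20. Carla eliminated.
Round 5: Noor 28, Emma 20. Noor has a majority (≥25).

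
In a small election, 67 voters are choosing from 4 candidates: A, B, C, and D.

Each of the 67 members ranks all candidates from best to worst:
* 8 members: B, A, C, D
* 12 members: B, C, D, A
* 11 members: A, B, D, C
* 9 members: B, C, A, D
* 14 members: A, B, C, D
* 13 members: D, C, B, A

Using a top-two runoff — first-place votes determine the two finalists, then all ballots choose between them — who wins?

B

Round 1 first-place votes: A 25, B 29, C 0, D 13. B and A advance.
Runoff: B is ranked above A on 42 ballots, A above B on 25.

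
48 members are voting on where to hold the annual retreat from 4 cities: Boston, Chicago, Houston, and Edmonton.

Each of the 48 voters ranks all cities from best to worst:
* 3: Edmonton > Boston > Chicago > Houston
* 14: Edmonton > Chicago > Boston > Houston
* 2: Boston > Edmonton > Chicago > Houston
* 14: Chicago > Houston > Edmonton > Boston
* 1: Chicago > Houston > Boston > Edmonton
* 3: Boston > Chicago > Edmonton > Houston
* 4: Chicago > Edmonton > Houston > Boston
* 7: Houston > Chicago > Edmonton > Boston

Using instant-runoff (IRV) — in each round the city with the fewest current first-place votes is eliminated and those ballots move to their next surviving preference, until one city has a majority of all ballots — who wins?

Round 1: Boston 5, Chicago 19, Houston 7, Edmonton 17. Boston eliminated.
Round 2: Chicago 22, Houston 7, Edmonton 19. Houston eliminated.
Round 3: Chicago 29, Edmonton 19. Chicago has a majority (≥25).

Chicago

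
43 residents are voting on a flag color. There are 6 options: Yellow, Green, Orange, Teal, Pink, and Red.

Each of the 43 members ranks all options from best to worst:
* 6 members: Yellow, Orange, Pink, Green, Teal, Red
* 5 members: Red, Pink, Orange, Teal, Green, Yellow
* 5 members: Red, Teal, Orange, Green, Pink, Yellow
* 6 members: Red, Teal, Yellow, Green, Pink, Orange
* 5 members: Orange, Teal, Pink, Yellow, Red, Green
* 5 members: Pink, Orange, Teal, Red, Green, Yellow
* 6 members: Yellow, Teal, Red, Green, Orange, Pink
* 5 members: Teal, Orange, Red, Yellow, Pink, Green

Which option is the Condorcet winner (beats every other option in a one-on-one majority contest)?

Teal

Teal vs Yellow: 31–12
Teal vs Green: 37–6
Teal vs Orange: 22–21
Teal vs Pink: 27–16
Teal vs Red: 27–16
Teal beats every other option.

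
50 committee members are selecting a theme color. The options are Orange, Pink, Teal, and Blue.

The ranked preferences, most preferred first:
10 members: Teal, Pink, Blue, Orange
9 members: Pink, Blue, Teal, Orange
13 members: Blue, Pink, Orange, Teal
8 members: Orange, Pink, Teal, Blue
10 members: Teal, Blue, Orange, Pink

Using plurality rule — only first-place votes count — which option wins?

First-place votes: Orange 8, Pink 9, Teal 20, Blue 13.

Teal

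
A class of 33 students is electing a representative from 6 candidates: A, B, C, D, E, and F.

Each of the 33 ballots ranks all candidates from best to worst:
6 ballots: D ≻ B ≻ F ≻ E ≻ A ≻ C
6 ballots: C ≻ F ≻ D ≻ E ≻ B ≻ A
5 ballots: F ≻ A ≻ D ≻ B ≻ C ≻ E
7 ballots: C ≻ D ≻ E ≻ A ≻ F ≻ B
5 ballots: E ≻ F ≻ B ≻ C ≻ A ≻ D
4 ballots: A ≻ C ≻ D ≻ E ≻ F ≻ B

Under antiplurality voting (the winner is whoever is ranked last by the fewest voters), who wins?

Last-place votes: A 6, B 11, C 6, D 5, E 5, F 0.

F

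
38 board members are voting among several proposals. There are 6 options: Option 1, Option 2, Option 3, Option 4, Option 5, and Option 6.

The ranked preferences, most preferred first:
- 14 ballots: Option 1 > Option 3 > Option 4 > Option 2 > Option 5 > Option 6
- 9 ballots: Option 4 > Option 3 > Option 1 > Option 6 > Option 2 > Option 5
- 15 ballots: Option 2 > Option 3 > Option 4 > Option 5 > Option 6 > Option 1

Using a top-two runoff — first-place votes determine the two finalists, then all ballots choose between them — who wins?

Round 1 first-place votes: Option 1 14, Option 2 15, Option 3 0, Option 4 9, Option 5 0, Option 6 0. Option 2 and Option 1 advance.
Runoff: Option 2 is ranked above Option 1 on 15 ballots, Option 1 above Option 2 on 23.

Option 1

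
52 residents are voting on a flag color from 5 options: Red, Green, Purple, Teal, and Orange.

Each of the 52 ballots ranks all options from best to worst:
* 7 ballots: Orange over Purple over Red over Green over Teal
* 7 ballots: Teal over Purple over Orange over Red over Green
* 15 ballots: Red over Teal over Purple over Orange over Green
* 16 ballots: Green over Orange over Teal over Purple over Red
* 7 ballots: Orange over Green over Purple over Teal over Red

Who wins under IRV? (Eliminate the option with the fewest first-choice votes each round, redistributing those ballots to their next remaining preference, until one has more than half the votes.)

Orange

Round 1: Red 15, Green 16, Purple 0, Teal 7, Orange 14. Purple eliminated.
Round 2: Red 15, Green 16, Teal 7, Orange 14. Teal eliminated.
Round 3: Red 15, Green 16, Orange 21. Red eliminated.
Round 4: Green 16, Orange 36. Orange has a majority (≥27).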